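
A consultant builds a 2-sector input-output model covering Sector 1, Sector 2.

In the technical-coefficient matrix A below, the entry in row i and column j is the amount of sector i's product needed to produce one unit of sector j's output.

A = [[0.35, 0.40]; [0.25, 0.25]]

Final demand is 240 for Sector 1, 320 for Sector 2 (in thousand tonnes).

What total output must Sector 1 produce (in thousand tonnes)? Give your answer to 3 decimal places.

I − A =
  [   0.65    -0.40]
  [  -0.25     0.75]
det(I−A) = (0.65)(0.75) − (-0.40)(-0.25) = 0.3875
adj(I−A) = [[0.75, 0.40], [0.25, 0.65]]
(I − A)⁻¹ = adj(I−A) / det(I−A) ≈
  [   1.9355     1.0323]
  [   0.6452     1.6774]
x = (I − A)⁻¹ d = adj(I−A)·d / det(I−A), with det(I−A) = 0.3875:
  x_1 = (0.75·240 + 0.40·320) / 0.3875 = 308.00 / 0.3875 ≈ 794.839
  x_2 = (0.25·240 + 0.65·320) / 0.3875 = 268.00 / 0.3875 ≈ 691.613

x_1 = 794.839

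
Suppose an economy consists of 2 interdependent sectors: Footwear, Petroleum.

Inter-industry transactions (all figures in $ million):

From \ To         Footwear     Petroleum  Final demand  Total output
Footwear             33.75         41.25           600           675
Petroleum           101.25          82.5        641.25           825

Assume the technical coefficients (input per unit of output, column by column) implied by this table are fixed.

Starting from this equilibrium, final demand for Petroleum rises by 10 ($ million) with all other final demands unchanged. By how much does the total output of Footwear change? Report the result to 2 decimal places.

Technical coefficients a_ij = z_ij / X_j:
  a_11 = 33.75/675 = 0.05, a_21 = 101.25/675 = 0.15
  a_12 = 41.25/825 = 0.05, a_22 = 82.5/825 = 0.10
I − A =
  [   0.95    -0.05]
  [  -0.15     0.90]
det(I−A) = (0.95)(0.90) − (-0.05)(-0.15) = 0.8475
adj(I−A) = [[0.90, 0.05], [0.15, 0.95]]
(I − A)⁻¹ = adj(I−A) / det(I−A) ≈
  [   1.0619     0.0590]
  [   0.1770     1.1209]
Δx = (I − A)⁻¹ Δd with Δd having +10 in the Petroleum component and 0 elsewhere.
So Δx_1 = L_12 · (+10), where L_12 = adj(I−A)_12 / det(I−A) = 0.05 / 0.8475.
Δx_1 = 0.05 × (+10) / 0.8475 = 0.50 / 0.8475 ≈ 0.59.

Δx_1 = 0.59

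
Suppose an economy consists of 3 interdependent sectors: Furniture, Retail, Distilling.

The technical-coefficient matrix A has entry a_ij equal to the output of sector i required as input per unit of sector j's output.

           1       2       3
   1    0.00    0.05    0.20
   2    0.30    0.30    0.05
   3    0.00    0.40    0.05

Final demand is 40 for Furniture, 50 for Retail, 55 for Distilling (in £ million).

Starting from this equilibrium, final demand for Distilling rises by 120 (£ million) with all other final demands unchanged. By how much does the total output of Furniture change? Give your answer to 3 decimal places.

Δx_1 = 28.183

I − A =
  [   1.00    -0.05    -0.20]
  [  -0.30     0.70    -0.05]
  [   0.00    -0.40     0.95]
Cofactors of I−A, C_ij = (−1)^(i+j)·(minor ij) (rows/columns in the sector order above):
  C_11 = (0.70)(0.95) − (-0.05)(-0.40) = 0.6450
  C_12 = −[(-0.30)(0.95) − (-0.05)(0.00)] = 0.2850
  C_13 = (-0.30)(-0.40) − (0.70)(0.00) = 0.1200
  C_21 = −[(-0.05)(0.95) − (-0.20)(-0.40)] = 0.1275
  C_22 = (1.00)(0.95) − (-0.20)(0.00) = 0.9500
  C_23 = −[(1.00)(-0.40) − (-0.05)(0.00)] = 0.4000
  C_31 = (-0.05)(-0.05) − (-0.20)(0.70) = 0.1425
  C_32 = −[(1.00)(-0.05) − (-0.20)(-0.30)] = 0.1100
  C_33 = (1.00)(0.70) − (-0.05)(-0.30) = 0.6850
det(I−A) = Σ_j (I−A)_1j·C_1j = (1.00)(0.6450) + (-0.05)(0.2850) + (-0.20)(0.1200) = 0.60675
adj(I−A) = Cᵀ =
  [ 0.6450   0.1275   0.1425]
  [ 0.2850   0.9500   0.1100]
  [ 0.1200   0.4000   0.6850]
(I − A)⁻¹ = adj(I−A) / det(I−A) ≈
  [   1.0630     0.2101     0.2349]
  [   0.4697     1.5657     0.1813]
  [   0.1978     0.6593     1.1290]
Δx = (I − A)⁻¹ Δd with Δd having +120 in the Distilling component and 0 elsewhere.
So Δx_1 = L_13 · (+120), where L_13 = adj(I−A)_13 / det(I−A) = 0.1425 / 0.60675.
Δx_1 = 0.1425 × (+120) / 0.60675 = 17.10 / 0.60675 ≈ 28.183.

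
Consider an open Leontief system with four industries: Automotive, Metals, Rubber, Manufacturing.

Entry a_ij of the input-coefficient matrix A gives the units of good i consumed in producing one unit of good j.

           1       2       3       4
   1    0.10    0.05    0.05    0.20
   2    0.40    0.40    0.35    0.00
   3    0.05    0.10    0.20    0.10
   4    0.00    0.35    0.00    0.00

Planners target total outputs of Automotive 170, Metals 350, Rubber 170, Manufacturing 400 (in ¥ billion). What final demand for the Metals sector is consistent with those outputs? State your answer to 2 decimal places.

I − A =
  [   0.90    -0.05    -0.05    -0.20]
  [  -0.40     0.60    -0.35     0.00]
  [  -0.05    -0.10     0.80    -0.10]
  [   0.00    -0.35     0.00     1.00]
d = (I − A) x:
  d_1 = (+0.90)·170 + (-0.05)·350 + (-0.05)·170 + (-0.20)·400 = 47.00
  d_2 = (-0.40)·170 + (+0.60)·350 + (-0.35)·170 + (+0.00)·400 = 82.50
  d_3 = (-0.05)·170 + (-0.10)·350 + (+0.80)·170 + (-0.10)·400 = 52.50
  d_4 = (+0.00)·170 + (-0.35)·350 + (+0.00)·170 + (+1.00)·400 = 277.50

d_2 = 82.50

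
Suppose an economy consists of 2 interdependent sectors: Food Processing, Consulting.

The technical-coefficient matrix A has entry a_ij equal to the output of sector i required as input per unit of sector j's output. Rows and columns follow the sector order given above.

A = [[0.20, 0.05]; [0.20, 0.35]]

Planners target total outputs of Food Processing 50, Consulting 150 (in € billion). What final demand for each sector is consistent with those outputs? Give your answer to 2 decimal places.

d_1 = 32.50, d_2 = 87.50

I − A =
  [   0.80    -0.05]
  [  -0.20     0.65]
d = (I − A) x:
  d_1 = (+0.80)·50 + (-0.05)·150 = 32.50
  d_2 = (-0.20)·50 + (+0.65)·150 = 87.50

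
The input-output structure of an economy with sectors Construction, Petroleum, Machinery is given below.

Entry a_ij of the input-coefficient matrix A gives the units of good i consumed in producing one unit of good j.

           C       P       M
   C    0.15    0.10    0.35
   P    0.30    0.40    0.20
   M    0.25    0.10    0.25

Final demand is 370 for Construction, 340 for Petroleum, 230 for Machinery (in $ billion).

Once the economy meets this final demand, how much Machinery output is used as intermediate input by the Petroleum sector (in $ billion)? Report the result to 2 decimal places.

z_MP = 128.00

I − A =
  [   0.85    -0.10    -0.35]
  [  -0.30     0.60    -0.20]
  [  -0.25    -0.10     0.75]
Cofactors of I−A, C_ij = (−1)^(i+j)·(minor ij) (rows/columns in the sector order above):
  C_11 = (0.60)(0.75) − (-0.20)(-0.10) = 0.4300
  C_12 = −[(-0.30)(0.75) − (-0.20)(-0.25)] = 0.2750
  C_13 = (-0.30)(-0.10) − (0.60)(-0.25) = 0.1800
  C_21 = −[(-0.10)(0.75) − (-0.35)(-0.10)] = 0.1100
  C_22 = (0.85)(0.75) − (-0.35)(-0.25) = 0.5500
  C_23 = −[(0.85)(-0.10) − (-0.10)(-0.25)] = 0.1100
  C_31 = (-0.10)(-0.20) − (-0.35)(0.60) = 0.2300
  C_32 = −[(0.85)(-0.20) − (-0.35)(-0.30)] = 0.2750
  C_33 = (0.85)(0.60) − (-0.10)(-0.30) = 0.4800
det(I−A) = Σ_j (I−A)_1j·C_1j = (0.85)(0.4300) + (-0.10)(0.2750) + (-0.35)(0.1800) = 0.2750
adj(I−A) = Cᵀ =
  [ 0.4300   0.1100   0.2300]
  [ 0.2750   0.5500   0.2750]
  [ 0.1800   0.1100   0.4800]
(I − A)⁻¹ = adj(I−A) / det(I−A) ≈
  [   1.5636     0.4000     0.8364]
  [   1.0000     2.0000     1.0000]
  [   0.6545     0.4000     1.7455]
First solve x = (I − A)⁻¹ d = adj(I−A)·d / det(I−A); in particular x_P = (0.2750·370 + 0.5500·340 + 0.2750·230) / 0.2750 = 352.00 / 0.2750 = 1280.0000.
Intermediate flow from M to P: z_MP = a_MP · x_P = 0.10 × 352.00 / 0.2750 = 35.20 / 0.2750 = 128.00.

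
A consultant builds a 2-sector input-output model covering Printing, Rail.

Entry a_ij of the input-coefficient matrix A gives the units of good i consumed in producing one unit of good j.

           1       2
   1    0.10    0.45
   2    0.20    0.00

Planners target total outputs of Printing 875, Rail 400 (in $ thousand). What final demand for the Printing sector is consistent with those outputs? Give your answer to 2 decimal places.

I − A =
  [   0.90    -0.45]
  [  -0.20     1.00]
d = (I − A) x:
  d_1 = (+0.90)·875 + (-0.45)·400 = 607.50
  d_2 = (-0.20)·875 + (+1.00)·400 = 225.00

d_1 = 607.50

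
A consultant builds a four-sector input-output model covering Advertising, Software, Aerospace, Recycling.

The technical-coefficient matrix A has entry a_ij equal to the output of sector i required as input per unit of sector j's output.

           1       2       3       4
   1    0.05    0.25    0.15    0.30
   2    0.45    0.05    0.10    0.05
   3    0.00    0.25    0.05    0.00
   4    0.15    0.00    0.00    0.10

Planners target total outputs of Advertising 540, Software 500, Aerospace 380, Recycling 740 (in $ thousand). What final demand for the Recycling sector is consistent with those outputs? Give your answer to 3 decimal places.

I − A =
  [   0.95    -0.25    -0.15    -0.30]
  [  -0.45     0.95    -0.10    -0.05]
  [   0.00    -0.25     0.95     0.00]
  [  -0.15     0.00     0.00     0.90]
d = (I − A) x:
  d_1 = (+0.95)·540 + (-0.25)·500 + (-0.15)·380 + (-0.30)·740 = 109.000
  d_2 = (-0.45)·540 + (+0.95)·500 + (-0.10)·380 + (-0.05)·740 = 157.000
  d_3 = (+0.00)·540 + (-0.25)·500 + (+0.95)·380 + (+0.00)·740 = 236.000
  d_4 = (-0.15)·540 + (+0.00)·500 + (+0.00)·380 + (+0.90)·740 = 585.000

d_4 = 585.000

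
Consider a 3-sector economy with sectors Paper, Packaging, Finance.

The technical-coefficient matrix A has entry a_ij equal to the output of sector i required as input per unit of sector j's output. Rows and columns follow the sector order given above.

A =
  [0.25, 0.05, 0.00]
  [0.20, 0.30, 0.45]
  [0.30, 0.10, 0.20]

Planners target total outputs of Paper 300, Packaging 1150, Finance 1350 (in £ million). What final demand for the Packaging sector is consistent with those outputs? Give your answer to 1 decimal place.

d_2 = 137.5

I − A =
  [   0.75    -0.05     0.00]
  [  -0.20     0.70    -0.45]
  [  -0.30    -0.10     0.80]
d = (I − A) x:
  d_1 = (+0.75)·300 + (-0.05)·1150 + (+0.00)·1350 = 167.5
  d_2 = (-0.20)·300 + (+0.70)·1150 + (-0.45)·1350 = 137.5
  d_3 = (-0.30)·300 + (-0.10)·1150 + (+0.80)·1350 = 875.0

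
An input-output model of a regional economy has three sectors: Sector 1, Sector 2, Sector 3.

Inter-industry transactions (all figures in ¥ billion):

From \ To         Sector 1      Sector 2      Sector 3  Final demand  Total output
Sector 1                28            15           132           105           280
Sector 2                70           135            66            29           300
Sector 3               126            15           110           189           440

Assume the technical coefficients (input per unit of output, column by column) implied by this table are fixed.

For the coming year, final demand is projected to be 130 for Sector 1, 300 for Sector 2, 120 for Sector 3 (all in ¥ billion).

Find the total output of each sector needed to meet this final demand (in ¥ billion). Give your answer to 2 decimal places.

x_1 = 325.48, x_2 = 804.93, x_3 = 408.95

Technical coefficients a_ij = z_ij / X_j:
  a_11 = 28/280 = 0.10, a_21 = 70/280 = 0.25, a_31 = 126/280 = 0.45
  a_12 = 15/300 = 0.05, a_22 = 135/300 = 0.45, a_32 = 15/300 = 0.05
  a_13 = 132/440 = 0.30, a_23 = 66/440 = 0.15, a_33 = 110/440 = 0.25
I − A =
  [   0.90    -0.05    -0.30]
  [  -0.25     0.55    -0.15]
  [  -0.45    -0.05     0.75]
Cofactors of I−A, C_ij = (−1)^(i+j)·(minor ij) (rows/columns in the sector order above):
  C_11 = (0.55)(0.75) − (-0.15)(-0.05) = 0.4050
  C_12 = −[(-0.25)(0.75) − (-0.15)(-0.45)] = 0.2550
  C_13 = (-0.25)(-0.05) − (0.55)(-0.45) = 0.2600
  C_21 = −[(-0.05)(0.75) − (-0.30)(-0.05)] = 0.0525
  C_22 = (0.90)(0.75) − (-0.30)(-0.45) = 0.5400
  C_23 = −[(0.90)(-0.05) − (-0.05)(-0.45)] = 0.0675
  C_31 = (-0.05)(-0.15) − (-0.30)(0.55) = 0.1725
  C_32 = −[(0.90)(-0.15) − (-0.30)(-0.25)] = 0.2100
  C_33 = (0.90)(0.55) − (-0.05)(-0.25) = 0.4825
det(I−A) = Σ_j (I−A)_1j·C_1j = (0.90)(0.4050) + (-0.05)(0.2550) + (-0.30)(0.2600) = 0.27375
adj(I−A) = Cᵀ =
  [ 0.4050   0.0525   0.1725]
  [ 0.2550   0.5400   0.2100]
  [ 0.2600   0.0675   0.4825]
(I − A)⁻¹ = adj(I−A) / det(I−A) ≈
  [   1.4795     0.1918     0.6301]
  [   0.9315     1.9726     0.7671]
  [   0.9498     0.2466     1.7626]
x = (I − A)⁻¹ d = adj(I−A)·d / det(I−A), with det(I−A) = 0.27375:
  x_1 = (0.4050·130 + 0.0525·300 + 0.1725·120) / 0.27375 = 89.10 / 0.27375 ≈ 325.48
  x_2 = (0.2550·130 + 0.5400·300 + 0.2100·120) / 0.27375 = 220.35 / 0.27375 ≈ 804.93
  x_3 = (0.2600·130 + 0.0675·300 + 0.4825·120) / 0.27375 = 111.95 / 0.27375 ≈ 408.95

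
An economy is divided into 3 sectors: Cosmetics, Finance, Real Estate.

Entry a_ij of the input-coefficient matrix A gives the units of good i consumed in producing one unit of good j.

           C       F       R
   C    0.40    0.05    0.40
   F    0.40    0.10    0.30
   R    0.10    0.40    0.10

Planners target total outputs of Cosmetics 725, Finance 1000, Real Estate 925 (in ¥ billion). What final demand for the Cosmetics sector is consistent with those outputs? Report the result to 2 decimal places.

d_C = 15.00

I − A =
  [   0.60    -0.05    -0.40]
  [  -0.40     0.90    -0.30]
  [  -0.10    -0.40     0.90]
d = (I − A) x:
  d_C = (+0.60)·725 + (-0.05)·1000 + (-0.40)·925 = 15.00
  d_F = (-0.40)·725 + (+0.90)·1000 + (-0.30)·925 = 332.50
  d_R = (-0.10)·725 + (-0.40)·1000 + (+0.90)·925 = 360.00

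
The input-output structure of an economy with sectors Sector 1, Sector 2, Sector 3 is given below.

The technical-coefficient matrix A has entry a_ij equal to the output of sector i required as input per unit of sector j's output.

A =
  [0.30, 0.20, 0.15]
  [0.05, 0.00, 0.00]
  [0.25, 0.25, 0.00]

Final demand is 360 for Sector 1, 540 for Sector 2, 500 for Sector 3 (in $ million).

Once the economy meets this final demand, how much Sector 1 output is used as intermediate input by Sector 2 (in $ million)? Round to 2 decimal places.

I − A =
  [   0.70    -0.20    -0.15]
  [  -0.05     1.00     0.00]
  [  -0.25    -0.25     1.00]
Cofactors of I−A, C_ij = (−1)^(i+j)·(minor ij) (rows/columns in the sector order above):
  C_11 = (1.00)(1.00) − (0.00)(-0.25) = 1.0000
  C_12 = −[(-0.05)(1.00) − (0.00)(-0.25)] = 0.0500
  C_13 = (-0.05)(-0.25) − (1.00)(-0.25) = 0.2625
  C_21 = −[(-0.20)(1.00) − (-0.15)(-0.25)] = 0.2375
  C_22 = (0.70)(1.00) − (-0.15)(-0.25) = 0.6625
  C_23 = −[(0.70)(-0.25) − (-0.20)(-0.25)] = 0.2250
  C_31 = (-0.20)(0.00) − (-0.15)(1.00) = 0.1500
  C_32 = −[(0.70)(0.00) − (-0.15)(-0.05)] = 0.0075
  C_33 = (0.70)(1.00) − (-0.20)(-0.05) = 0.6900
det(I−A) = Σ_j (I−A)_1j·C_1j = (0.70)(1.0000) + (-0.20)(0.0500) + (-0.15)(0.2625) = 0.650625
adj(I−A) = Cᵀ =
  [ 1.0000   0.2375   0.1500]
  [ 0.0500   0.6625   0.0075]
  [ 0.2625   0.2250   0.6900]
(I − A)⁻¹ = adj(I−A) / det(I−A) ≈
  [   1.5370     0.3650     0.2305]
  [   0.0768     1.0183     0.0115]
  [   0.4035     0.3458     1.0605]
First solve x = (I − A)⁻¹ d = adj(I−A)·d / det(I−A); in particular x_2 = (0.0500·360 + 0.6625·540 + 0.0075·500) / 0.650625 = 379.50 / 0.650625 ≈ 583.2853.
Intermediate flow from 1 to 2: z_12 = a_12 · x_2 = 0.20 × 379.50 / 0.650625 = 75.90 / 0.650625 ≈ 116.66.

z_12 = 116.66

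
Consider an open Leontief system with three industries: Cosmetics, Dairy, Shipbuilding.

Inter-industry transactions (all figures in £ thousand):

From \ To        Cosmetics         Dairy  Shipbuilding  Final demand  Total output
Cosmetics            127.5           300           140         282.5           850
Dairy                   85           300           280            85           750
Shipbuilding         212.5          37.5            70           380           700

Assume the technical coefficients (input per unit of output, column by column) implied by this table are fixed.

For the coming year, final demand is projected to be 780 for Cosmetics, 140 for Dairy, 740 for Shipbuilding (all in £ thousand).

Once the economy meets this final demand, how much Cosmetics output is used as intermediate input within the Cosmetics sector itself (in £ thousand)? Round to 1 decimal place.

Technical coefficients a_ij = z_ij / X_j:
  a_11 = 127.5/850 = 0.15, a_21 = 85/850 = 0.10, a_31 = 212.5/850 = 0.25
  a_12 = 300/750 = 0.40, a_22 = 300/750 = 0.40, a_32 = 37.5/750 = 0.05
  a_13 = 140/700 = 0.20, a_23 = 280/700 = 0.40, a_33 = 70/700 = 0.10
I − A =
  [   0.85    -0.40    -0.20]
  [  -0.10     0.60    -0.40]
  [  -0.25    -0.05     0.90]
Cofactors of I−A, C_ij = (−1)^(i+j)·(minor ij) (rows/columns in the sector order above):
  C_11 = (0.60)(0.90) − (-0.40)(-0.05) = 0.5200
  C_12 = −[(-0.10)(0.90) − (-0.40)(-0.25)] = 0.1900
  C_13 = (-0.10)(-0.05) − (0.60)(-0.25) = 0.1550
  C_21 = −[(-0.40)(0.90) − (-0.20)(-0.05)] = 0.3700
  C_22 = (0.85)(0.90) − (-0.20)(-0.25) = 0.7150
  C_23 = −[(0.85)(-0.05) − (-0.40)(-0.25)] = 0.1425
  C_31 = (-0.40)(-0.40) − (-0.20)(0.60) = 0.2800
  C_32 = −[(0.85)(-0.40) − (-0.20)(-0.10)] = 0.3600
  C_33 = (0.85)(0.60) − (-0.40)(-0.10) = 0.4700
det(I−A) = Σ_j (I−A)_1j·C_1j = (0.85)(0.5200) + (-0.40)(0.1900) + (-0.20)(0.1550) = 0.3350
adj(I−A) = Cᵀ =
  [ 0.5200   0.3700   0.2800]
  [ 0.1900   0.7150   0.3600]
  [ 0.1550   0.1425   0.4700]
(I − A)⁻¹ = adj(I−A) / det(I−A) ≈
  [   1.5522     1.1045     0.8358]
  [   0.5672     2.1343     1.0746]
  [   0.4627     0.4254     1.4030]
First solve x = (I − A)⁻¹ d = adj(I−A)·d / det(I−A); in particular x_1 = (0.5200·780 + 0.3700·140 + 0.2800·740) / 0.3350 = 664.60 / 0.3350 ≈ 1983.881.
Intermediate flow from 1 to 1: z_11 = a_11 · x_1 = 0.15 × 664.60 / 0.3350 = 99.69 / 0.3350 ≈ 297.6.

z_11 = 297.6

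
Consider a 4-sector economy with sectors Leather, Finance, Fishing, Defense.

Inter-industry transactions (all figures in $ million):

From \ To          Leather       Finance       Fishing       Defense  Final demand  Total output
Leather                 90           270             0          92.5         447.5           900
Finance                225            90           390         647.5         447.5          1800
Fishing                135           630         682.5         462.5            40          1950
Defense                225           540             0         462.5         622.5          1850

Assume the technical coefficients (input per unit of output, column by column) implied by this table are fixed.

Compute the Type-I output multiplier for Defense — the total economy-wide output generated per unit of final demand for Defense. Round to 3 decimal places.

Technical coefficients a_ij = z_ij / X_j:
  a_11 = 90/900 = 0.10, a_21 = 225/900 = 0.25, a_31 = 135/900 = 0.15, a_41 = 225/900 = 0.25
  a_12 = 270/1800 = 0.15, a_22 = 90/1800 = 0.05, a_32 = 630/1800 = 0.35, a_42 = 540/1800 = 0.30
  a_13 = 0/1950 = 0.00, a_23 = 390/1950 = 0.20, a_33 = 682.5/1950 = 0.35, a_43 = 0/1950 = 0.00
  a_14 = 92.5/1850 = 0.05, a_24 = 647.5/1850 = 0.35, a_34 = 462.5/1850 = 0.25, a_44 = 462.5/1850 = 0.25
I − A =
  [   0.90    -0.15     0.00    -0.05]
  [  -0.25     0.95    -0.20    -0.35]
  [  -0.15    -0.35     0.65    -0.25]
  [  -0.25    -0.30     0.00     0.75]
Compute the cofactors C_ij = (−1)^(i+j)·(3×3 minor ij) of I−A; the adjugate is their transpose:
adj(I−A) = Cᵀ =
  [ 0.327375   0.082875   0.025500   0.069000]
  [ 0.213750   0.430625   0.132500   0.259375]
  [ 0.265500   0.327875   0.489875   0.334000]
  [ 0.194625   0.199875   0.061500   0.463875]
det(I−A) = Σ_j (I−A)_1j·C_1j = (0.90)(0.327375) + (-0.15)(0.213750) + (0.00)(0.265500) + (-0.05)(0.194625) = 0.25284375
(I − A)⁻¹ = adj(I−A) / det(I−A) ≈
  [   1.2948     0.3278     0.1009     0.2729]
  [   0.8454     1.7031     0.5240     1.0258]
  [   1.0501     1.2967     1.9375     1.3210]
  [   0.7697     0.7905     0.2432     1.8346]
The output multiplier for sector j is the column-j sum of the Leontief inverse (I − A)⁻¹ = adj(I−A) / det(I−A).
Column 4 of adj(I−A): (0.069000, 0.259375, 0.334000, 0.463875); det(I−A) = 0.25284375.
m_4 = (0.069000 + 0.259375 + 0.334000 + 0.463875) / 0.25284375 = 1.12625 / 0.25284375 ≈ 4.454.

m_4 = 4.454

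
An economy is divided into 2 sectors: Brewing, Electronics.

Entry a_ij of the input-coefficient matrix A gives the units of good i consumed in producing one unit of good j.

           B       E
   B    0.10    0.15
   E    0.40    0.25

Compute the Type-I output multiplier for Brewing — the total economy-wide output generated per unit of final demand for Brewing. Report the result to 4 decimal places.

I − A =
  [   0.90    -0.15]
  [  -0.40     0.75]
det(I−A) = (0.90)(0.75) − (-0.15)(-0.40) = 0.6150
adj(I−A) = [[0.75, 0.15], [0.40, 0.90]]
(I − A)⁻¹ = adj(I−A) / det(I−A) ≈
  [   1.21951     0.24390]
  [   0.65041     1.46341]
The output multiplier for sector j is the column-j sum of the Leontief inverse (I − A)⁻¹ = adj(I−A) / det(I−A).
Column B of adj(I−A): (0.75, 0.40); det(I−A) = 0.6150.
m_B = (0.75 + 0.40) / 0.6150 = 1.15 / 0.6150 ≈ 1.8699.

m_B = 1.8699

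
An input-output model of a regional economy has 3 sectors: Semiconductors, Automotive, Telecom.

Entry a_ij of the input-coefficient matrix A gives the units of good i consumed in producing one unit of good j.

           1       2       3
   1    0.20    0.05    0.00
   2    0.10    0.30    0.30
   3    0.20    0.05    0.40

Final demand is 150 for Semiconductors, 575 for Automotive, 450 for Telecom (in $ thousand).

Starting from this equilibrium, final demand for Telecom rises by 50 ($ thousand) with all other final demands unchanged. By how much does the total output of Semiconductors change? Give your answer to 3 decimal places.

Δx_1 = 2.358

I − A =
  [   0.80    -0.05     0.00]
  [  -0.10     0.70    -0.30]
  [  -0.20    -0.05     0.60]
Cofactors of I−A, C_ij = (−1)^(i+j)·(minor ij) (rows/columns in the sector order above):
  C_11 = (0.70)(0.60) − (-0.30)(-0.05) = 0.4050
  C_12 = −[(-0.10)(0.60) − (-0.30)(-0.20)] = 0.1200
  C_13 = (-0.10)(-0.05) − (0.70)(-0.20) = 0.1450
  C_21 = −[(-0.05)(0.60) − (0.00)(-0.05)] = 0.0300
  C_22 = (0.80)(0.60) − (0.00)(-0.20) = 0.4800
  C_23 = −[(0.80)(-0.05) − (-0.05)(-0.20)] = 0.0500
  C_31 = (-0.05)(-0.30) − (0.00)(0.70) = 0.0150
  C_32 = −[(0.80)(-0.30) − (0.00)(-0.10)] = 0.2400
  C_33 = (0.80)(0.70) − (-0.05)(-0.10) = 0.5550
det(I−A) = Σ_j (I−A)_1j·C_1j = (0.80)(0.4050) + (-0.05)(0.1200) + (0.00)(0.1450) = 0.3180
adj(I−A) = Cᵀ =
  [ 0.4050   0.0300   0.0150]
  [ 0.1200   0.4800   0.2400]
  [ 0.1450   0.0500   0.5550]
(I − A)⁻¹ = adj(I−A) / det(I−A) ≈
  [   1.2736     0.0943     0.0472]
  [   0.3774     1.5094     0.7547]
  [   0.4560     0.1572     1.7453]
Δx = (I − A)⁻¹ Δd with Δd having +50 in the Telecom component and 0 elsewhere.
So Δx_1 = L_13 · (+50), where L_13 = adj(I−A)_13 / det(I−A) = 0.0150 / 0.3180.
Δx_1 = 0.0150 × (+50) / 0.3180 = 0.75 / 0.3180 ≈ 2.358.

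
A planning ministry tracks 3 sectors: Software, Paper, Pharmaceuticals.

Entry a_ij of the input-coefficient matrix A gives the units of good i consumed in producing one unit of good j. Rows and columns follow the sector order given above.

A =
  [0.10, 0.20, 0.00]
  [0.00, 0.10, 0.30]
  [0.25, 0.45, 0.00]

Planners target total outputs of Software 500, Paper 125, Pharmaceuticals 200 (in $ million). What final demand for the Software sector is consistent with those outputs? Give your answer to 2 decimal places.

I − A =
  [   0.90    -0.20     0.00]
  [   0.00     0.90    -0.30]
  [  -0.25    -0.45     1.00]
d = (I − A) x:
  d_1 = (+0.90)·500 + (-0.20)·125 + (+0.00)·200 = 425.00
  d_2 = (+0.00)·500 + (+0.90)·125 + (-0.30)·200 = 52.50
  d_3 = (-0.25)·500 + (-0.45)·125 + (+1.00)·200 = 18.75

d_1 = 425.00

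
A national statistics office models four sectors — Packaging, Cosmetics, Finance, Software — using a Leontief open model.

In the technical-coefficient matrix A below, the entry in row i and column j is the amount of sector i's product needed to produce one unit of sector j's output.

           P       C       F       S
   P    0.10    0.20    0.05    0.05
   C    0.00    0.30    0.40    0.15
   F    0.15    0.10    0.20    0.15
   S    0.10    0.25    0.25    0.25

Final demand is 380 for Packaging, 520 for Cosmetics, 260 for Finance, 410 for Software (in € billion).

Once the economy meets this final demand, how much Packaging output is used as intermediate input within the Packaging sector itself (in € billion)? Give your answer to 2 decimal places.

z_PP = 92.89

I − A =
  [   0.90    -0.20    -0.05    -0.05]
  [   0.00     0.70    -0.40    -0.15]
  [  -0.15    -0.10     0.80    -0.15]
  [  -0.10    -0.25    -0.25     0.75]
Compute the cofactors C_ij = (−1)^(i+j)·(3×3 minor ij) of I−A; the adjugate is their transpose:
adj(I−A) = Cᵀ =
  [ 0.315000   0.129375   0.105625   0.068000]
  [ 0.068625   0.494000   0.302500   0.163875]
  [ 0.085125   0.128125   0.432250   0.117750]
  [ 0.093250   0.224625   0.259000   0.450750]
det(I−A) = Σ_j (I−A)_1j·C_1j = (0.90)(0.315000) + (-0.20)(0.068625) + (-0.05)(0.085125) + (-0.05)(0.093250) = 0.26085625
(I − A)⁻¹ = adj(I−A) / det(I−A) ≈
  [   1.2076     0.4960     0.4049     0.2607]
  [   0.2631     1.8938     1.1596     0.6282]
  [   0.3263     0.4912     1.6570     0.4514]
  [   0.3575     0.8611     0.9929     1.7280]
First solve x = (I − A)⁻¹ d = adj(I−A)·d / det(I−A); in particular x_P = (0.315000·380 + 0.129375·520 + 0.105625·260 + 0.068000·410) / 0.26085625 = 242.3175 / 0.26085625 ≈ 928.9312.
Intermediate flow from P to P: z_PP = a_PP · x_P = 0.10 × 242.3175 / 0.26085625 = 24.23175 / 0.26085625 ≈ 92.89.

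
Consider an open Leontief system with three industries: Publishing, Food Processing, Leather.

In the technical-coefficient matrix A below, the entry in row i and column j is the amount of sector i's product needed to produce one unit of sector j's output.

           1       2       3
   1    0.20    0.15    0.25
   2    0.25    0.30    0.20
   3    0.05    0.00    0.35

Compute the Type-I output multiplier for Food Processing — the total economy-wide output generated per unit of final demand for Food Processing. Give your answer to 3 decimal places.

I − A =
  [   0.80    -0.15    -0.25]
  [  -0.25     0.70    -0.20]
  [  -0.05     0.00     0.65]
Cofactors of I−A, C_ij = (−1)^(i+j)·(minor ij) (rows/columns in the sector order above):
  C_11 = (0.70)(0.65) − (-0.20)(0.00) = 0.4550
  C_12 = −[(-0.25)(0.65) − (-0.20)(-0.05)] = 0.1725
  C_13 = (-0.25)(0.00) − (0.70)(-0.05) = 0.0350
  C_21 = −[(-0.15)(0.65) − (-0.25)(0.00)] = 0.0975
  C_22 = (0.80)(0.65) − (-0.25)(-0.05) = 0.5075
  C_23 = −[(0.80)(0.00) − (-0.15)(-0.05)] = 0.0075
  C_31 = (-0.15)(-0.20) − (-0.25)(0.70) = 0.2050
  C_32 = −[(0.80)(-0.20) − (-0.25)(-0.25)] = 0.2225
  C_33 = (0.80)(0.70) − (-0.15)(-0.25) = 0.5225
det(I−A) = Σ_j (I−A)_1j·C_1j = (0.80)(0.4550) + (-0.15)(0.1725) + (-0.25)(0.0350) = 0.329375
adj(I−A) = Cᵀ =
  [ 0.4550   0.0975   0.2050]
  [ 0.1725   0.5075   0.2225]
  [ 0.0350   0.0075   0.5225]
(I − A)⁻¹ = adj(I−A) / det(I−A) ≈
  [   1.3814     0.2960     0.6224]
  [   0.5237     1.5408     0.6755]
  [   0.1063     0.0228     1.5863]
The output multiplier for sector j is the column-j sum of the Leontief inverse (I − A)⁻¹ = adj(I−A) / det(I−A).
Column 2 of adj(I−A): (0.0975, 0.5075, 0.0075); det(I−A) = 0.329375.
m_2 = (0.0975 + 0.5075 + 0.0075) / 0.329375 = 0.6125 / 0.329375 ≈ 1.860.

m_2 = 1.860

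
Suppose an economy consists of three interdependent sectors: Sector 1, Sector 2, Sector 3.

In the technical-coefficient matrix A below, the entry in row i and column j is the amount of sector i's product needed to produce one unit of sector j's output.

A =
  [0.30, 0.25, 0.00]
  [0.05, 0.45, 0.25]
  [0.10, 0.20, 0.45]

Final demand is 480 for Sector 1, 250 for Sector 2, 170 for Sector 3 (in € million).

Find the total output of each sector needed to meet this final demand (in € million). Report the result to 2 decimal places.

x_1 = 1015.74, x_2 = 924.06, x_3 = 829.79

I − A =
  [   0.70    -0.25     0.00]
  [  -0.05     0.55    -0.25]
  [  -0.10    -0.20     0.55]
Cofactors of I−A, C_ij = (−1)^(i+j)·(minor ij) (rows/columns in the sector order above):
  C_11 = (0.55)(0.55) − (-0.25)(-0.20) = 0.2525
  C_12 = −[(-0.05)(0.55) − (-0.25)(-0.10)] = 0.0525
  C_13 = (-0.05)(-0.20) − (0.55)(-0.10) = 0.0650
  C_21 = −[(-0.25)(0.55) − (0.00)(-0.20)] = 0.1375
  C_22 = (0.70)(0.55) − (0.00)(-0.10) = 0.3850
  C_23 = −[(0.70)(-0.20) − (-0.25)(-0.10)] = 0.1650
  C_31 = (-0.25)(-0.25) − (0.00)(0.55) = 0.0625
  C_32 = −[(0.70)(-0.25) − (0.00)(-0.05)] = 0.1750
  C_33 = (0.70)(0.55) − (-0.25)(-0.05) = 0.3725
det(I−A) = Σ_j (I−A)_1j·C_1j = (0.70)(0.2525) + (-0.25)(0.0525) + (0.00)(0.0650) = 0.163625
adj(I−A) = Cᵀ =
  [ 0.2525   0.1375   0.0625]
  [ 0.0525   0.3850   0.1750]
  [ 0.0650   0.1650   0.3725]
(I − A)⁻¹ = adj(I−A) / det(I−A) ≈
  [   1.5432     0.8403     0.3820]
  [   0.3209     2.3529     1.0695]
  [   0.3972     1.0084     2.2765]
x = (I − A)⁻¹ d = adj(I−A)·d / det(I−A), with det(I−A) = 0.163625:
  x_1 = (0.2525·480 + 0.1375·250 + 0.0625·170) / 0.163625 = 166.20 / 0.163625 ≈ 1015.74
  x_2 = (0.0525·480 + 0.3850·250 + 0.1750·170) / 0.163625 = 151.20 / 0.163625 ≈ 924.06
  x_3 = (0.0650·480 + 0.1650·250 + 0.3725·170) / 0.163625 = 135.775 / 0.163625 ≈ 829.79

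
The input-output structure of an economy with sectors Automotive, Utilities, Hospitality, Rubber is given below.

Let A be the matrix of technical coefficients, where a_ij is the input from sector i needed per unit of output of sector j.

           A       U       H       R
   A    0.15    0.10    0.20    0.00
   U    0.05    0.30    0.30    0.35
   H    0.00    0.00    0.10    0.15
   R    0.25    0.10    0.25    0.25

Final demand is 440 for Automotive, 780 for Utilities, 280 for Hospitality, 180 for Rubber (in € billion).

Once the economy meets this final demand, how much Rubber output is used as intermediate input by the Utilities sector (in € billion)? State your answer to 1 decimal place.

z_RU = 183.4

I − A =
  [   0.85    -0.10    -0.20     0.00]
  [  -0.05     0.70    -0.30    -0.35]
  [   0.00     0.00     0.90    -0.15]
  [  -0.25    -0.10    -0.25     0.75]
Compute the cofactors C_ij = (−1)^(i+j)·(3×3 minor ij) of I−A; the adjugate is their transpose:
adj(I−A) = Cᵀ =
  [ 0.410250   0.066750   0.129250   0.057000]
  [ 0.121875   0.534375   0.290625   0.307500]
  [ 0.027000   0.016500   0.404000   0.088500]
  [ 0.162000   0.099000   0.216500   0.531000]
det(I−A) = Σ_j (I−A)_1j·C_1j = (0.85)(0.410250) + (-0.10)(0.121875) + (-0.20)(0.027000) + (0.00)(0.162000) = 0.331125
(I − A)⁻¹ = adj(I−A) / det(I−A) ≈
  [   1.2390     0.2016     0.3903     0.1721]
  [   0.3681     1.6138     0.8777     0.9287]
  [   0.0815     0.0498     1.2201     0.2673]
  [   0.4892     0.2990     0.6538     1.6036]
First solve x = (I − A)⁻¹ d = adj(I−A)·d / det(I−A); in particular x_U = (0.121875·440 + 0.534375·780 + 0.290625·280 + 0.307500·180) / 0.331125 = 607.1625 / 0.331125 ≈ 1833.635.
Intermediate flow from R to U: z_RU = a_RU · x_U = 0.10 × 607.1625 / 0.331125 = 60.71625 / 0.331125 ≈ 183.4.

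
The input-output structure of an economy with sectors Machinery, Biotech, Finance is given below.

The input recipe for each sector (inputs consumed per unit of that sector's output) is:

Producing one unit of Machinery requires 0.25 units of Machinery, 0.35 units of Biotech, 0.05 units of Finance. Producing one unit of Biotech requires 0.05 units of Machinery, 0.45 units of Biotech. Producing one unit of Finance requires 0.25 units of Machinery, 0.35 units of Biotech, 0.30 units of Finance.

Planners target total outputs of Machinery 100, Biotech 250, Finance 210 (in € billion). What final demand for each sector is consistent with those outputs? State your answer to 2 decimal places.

d_M = 10.00, d_B = 29.00, d_F = 142.00

I − A =
  [   0.75    -0.05    -0.25]
  [  -0.35     0.55    -0.35]
  [  -0.05     0.00     0.70]
d = (I − A) x:
  d_M = (+0.75)·100 + (-0.05)·250 + (-0.25)·210 = 10.00
  d_B = (-0.35)·100 + (+0.55)·250 + (-0.35)·210 = 29.00
  d_F = (-0.05)·100 + (+0.00)·250 + (+0.70)·210 = 142.00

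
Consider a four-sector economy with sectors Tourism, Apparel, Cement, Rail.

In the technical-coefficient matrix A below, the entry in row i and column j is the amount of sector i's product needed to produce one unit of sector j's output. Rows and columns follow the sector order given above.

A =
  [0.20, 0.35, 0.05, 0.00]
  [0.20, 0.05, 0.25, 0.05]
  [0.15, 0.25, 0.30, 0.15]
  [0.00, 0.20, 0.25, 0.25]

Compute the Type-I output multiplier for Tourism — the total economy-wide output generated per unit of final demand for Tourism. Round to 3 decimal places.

m_1 = 2.843

I − A =
  [   0.80    -0.35    -0.05     0.00]
  [  -0.20     0.95    -0.25    -0.05]
  [  -0.15    -0.25     0.70    -0.15]
  [   0.00    -0.20    -0.25     0.75]
Compute the cofactors C_ij = (−1)^(i+j)·(3×3 minor ij) of I−A; the adjugate is their transpose:
adj(I−A) = Cᵀ =
  [ 0.398625   0.181500   0.105125   0.033125]
  [ 0.127500   0.384375   0.167500   0.059125]
  [ 0.148875   0.213375   0.509500   0.116125]
  [ 0.083625   0.173625   0.214500   0.410250]
det(I−A) = Σ_j (I−A)_1j·C_1j = (0.80)(0.398625) + (-0.35)(0.127500) + (-0.05)(0.148875) + (0.00)(0.083625) = 0.26683125
(I − A)⁻¹ = adj(I−A) / det(I−A) ≈
  [   1.4939     0.6802     0.3940     0.1241]
  [   0.4778     1.4405     0.6277     0.2216]
  [   0.5579     0.7997     1.9094     0.4352]
  [   0.3134     0.6507     0.8039     1.5375]
The output multiplier for sector j is the column-j sum of the Leontief inverse (I − A)⁻¹ = adj(I−A) / det(I−A).
Column 1 of adj(I−A): (0.398625, 0.127500, 0.148875, 0.083625); det(I−A) = 0.26683125.
m_1 = (0.398625 + 0.127500 + 0.148875 + 0.083625) / 0.26683125 = 0.758625 / 0.26683125 ≈ 2.843.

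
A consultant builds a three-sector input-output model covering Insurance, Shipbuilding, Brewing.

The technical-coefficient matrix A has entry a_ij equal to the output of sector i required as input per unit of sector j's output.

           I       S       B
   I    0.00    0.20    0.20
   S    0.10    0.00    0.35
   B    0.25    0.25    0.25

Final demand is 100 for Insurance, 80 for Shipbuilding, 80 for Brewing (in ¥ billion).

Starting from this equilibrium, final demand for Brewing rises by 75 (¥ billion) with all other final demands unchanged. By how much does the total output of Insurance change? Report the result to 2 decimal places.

I − A =
  [   1.00    -0.20    -0.20]
  [  -0.10     1.00    -0.35]
  [  -0.25    -0.25     0.75]
Cofactors of I−A, C_ij = (−1)^(i+j)·(minor ij) (rows/columns in the sector order above):
  C_11 = (1.00)(0.75) − (-0.35)(-0.25) = 0.6625
  C_12 = −[(-0.10)(0.75) − (-0.35)(-0.25)] = 0.1625
  C_13 = (-0.10)(-0.25) − (1.00)(-0.25) = 0.2750
  C_21 = −[(-0.20)(0.75) − (-0.20)(-0.25)] = 0.2000
  C_22 = (1.00)(0.75) − (-0.20)(-0.25) = 0.7000
  C_23 = −[(1.00)(-0.25) − (-0.20)(-0.25)] = 0.3000
  C_31 = (-0.20)(-0.35) − (-0.20)(1.00) = 0.2700
  C_32 = −[(1.00)(-0.35) − (-0.20)(-0.10)] = 0.3700
  C_33 = (1.00)(1.00) − (-0.20)(-0.10) = 0.9800
det(I−A) = Σ_j (I−A)_1j·C_1j = (1.00)(0.6625) + (-0.20)(0.1625) + (-0.20)(0.2750) = 0.5750
adj(I−A) = Cᵀ =
  [ 0.6625   0.2000   0.2700]
  [ 0.1625   0.7000   0.3700]
  [ 0.2750   0.3000   0.9800]
(I − A)⁻¹ = adj(I−A) / det(I−A) ≈
  [   1.1522     0.3478     0.4696]
  [   0.2826     1.2174     0.6435]
  [   0.4783     0.5217     1.7043]
Δx = (I − A)⁻¹ Δd with Δd having +75 in the Brewing component and 0 elsewhere.
So Δx_I = L_IB · (+75), where L_IB = adj(I−A)_IB / det(I−A) = 0.2700 / 0.5750.
Δx_I = 0.2700 × (+75) / 0.5750 = 20.25 / 0.5750 ≈ 35.22.

Δx_I = 35.22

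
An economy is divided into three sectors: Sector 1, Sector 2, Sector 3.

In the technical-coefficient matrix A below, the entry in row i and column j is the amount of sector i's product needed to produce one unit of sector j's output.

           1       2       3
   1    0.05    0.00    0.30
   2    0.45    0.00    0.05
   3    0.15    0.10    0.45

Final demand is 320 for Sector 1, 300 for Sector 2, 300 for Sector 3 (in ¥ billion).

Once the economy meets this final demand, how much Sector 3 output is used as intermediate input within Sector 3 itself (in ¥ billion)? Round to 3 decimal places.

z_33 = 368.329

I − A =
  [   0.95     0.00    -0.30]
  [  -0.45     1.00    -0.05]
  [  -0.15    -0.10     0.55]
Cofactors of I−A, C_ij = (−1)^(i+j)·(minor ij) (rows/columns in the sector order above):
  C_11 = (1.00)(0.55) − (-0.05)(-0.10) = 0.5450
  C_12 = −[(-0.45)(0.55) − (-0.05)(-0.15)] = 0.2550
  C_13 = (-0.45)(-0.10) − (1.00)(-0.15) = 0.1950
  C_21 = −[(0.00)(0.55) − (-0.30)(-0.10)] = 0.0300
  C_22 = (0.95)(0.55) − (-0.30)(-0.15) = 0.4775
  C_23 = −[(0.95)(-0.10) − (0.00)(-0.15)] = 0.0950
  C_31 = (0.00)(-0.05) − (-0.30)(1.00) = 0.3000
  C_32 = −[(0.95)(-0.05) − (-0.30)(-0.45)] = 0.1825
  C_33 = (0.95)(1.00) − (0.00)(-0.45) = 0.9500
det(I−A) = Σ_j (I−A)_1j·C_1j = (0.95)(0.5450) + (0.00)(0.2550) + (-0.30)(0.1950) = 0.45925
adj(I−A) = Cᵀ =
  [ 0.5450   0.0300   0.3000]
  [ 0.2550   0.4775   0.1825]
  [ 0.1950   0.0950   0.9500]
(I − A)⁻¹ = adj(I−A) / det(I−A) ≈
  [   1.1867     0.0653     0.6532]
  [   0.5553     1.0397     0.3974]
  [   0.4246     0.2069     2.0686]
First solve x = (I − A)⁻¹ d = adj(I−A)·d / det(I−A); in particular x_3 = (0.1950·320 + 0.0950·300 + 0.9500·300) / 0.45925 = 375.90 / 0.45925 ≈ 818.50844.
Intermediate flow from 3 to 3: z_33 = a_33 · x_3 = 0.45 × 375.90 / 0.45925 = 169.155 / 0.45925 ≈ 368.329.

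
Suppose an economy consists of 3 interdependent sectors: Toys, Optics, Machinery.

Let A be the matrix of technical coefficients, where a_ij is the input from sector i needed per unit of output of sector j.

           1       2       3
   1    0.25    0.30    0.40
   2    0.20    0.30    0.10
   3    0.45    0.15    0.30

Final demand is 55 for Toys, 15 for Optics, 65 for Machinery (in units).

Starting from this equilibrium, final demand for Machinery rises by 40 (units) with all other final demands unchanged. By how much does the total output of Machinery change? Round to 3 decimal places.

Δx_3 = 114.286

I − A =
  [   0.75    -0.30    -0.40]
  [  -0.20     0.70    -0.10]
  [  -0.45    -0.15     0.70]
Cofactors of I−A, C_ij = (−1)^(i+j)·(minor ij) (rows/columns in the sector order above):
  C_11 = (0.70)(0.70) − (-0.10)(-0.15) = 0.4750
  C_12 = −[(-0.20)(0.70) − (-0.10)(-0.45)] = 0.1850
  C_13 = (-0.20)(-0.15) − (0.70)(-0.45) = 0.3450
  C_21 = −[(-0.30)(0.70) − (-0.40)(-0.15)] = 0.2700
  C_22 = (0.75)(0.70) − (-0.40)(-0.45) = 0.3450
  C_23 = −[(0.75)(-0.15) − (-0.30)(-0.45)] = 0.2475
  C_31 = (-0.30)(-0.10) − (-0.40)(0.70) = 0.3100
  C_32 = −[(0.75)(-0.10) − (-0.40)(-0.20)] = 0.1550
  C_33 = (0.75)(0.70) − (-0.30)(-0.20) = 0.4650
det(I−A) = Σ_j (I−A)_1j·C_1j = (0.75)(0.4750) + (-0.30)(0.1850) + (-0.40)(0.3450) = 0.16275
adj(I−A) = Cᵀ =
  [ 0.4750   0.2700   0.3100]
  [ 0.1850   0.3450   0.1550]
  [ 0.3450   0.2475   0.4650]
(I − A)⁻¹ = adj(I−A) / det(I−A) ≈
  [   2.9186     1.6590     1.9048]
  [   1.1367     2.1198     0.9524]
  [   2.1198     1.5207     2.8571]
Δx = (I − A)⁻¹ Δd with Δd having +40 in the Machinery component and 0 elsewhere.
So Δx_3 = L_33 · (+40), where L_33 = adj(I−A)_33 / det(I−A) = 0.4650 / 0.16275.
Δx_3 = 0.4650 × (+40) / 0.16275 = 18.60 / 0.16275 ≈ 114.286.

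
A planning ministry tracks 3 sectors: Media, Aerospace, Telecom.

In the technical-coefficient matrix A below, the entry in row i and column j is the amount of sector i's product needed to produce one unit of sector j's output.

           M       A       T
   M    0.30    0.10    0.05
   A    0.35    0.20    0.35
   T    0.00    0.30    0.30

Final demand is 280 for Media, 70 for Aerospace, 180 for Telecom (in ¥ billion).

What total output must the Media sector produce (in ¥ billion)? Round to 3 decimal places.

x_M = 508.571

I − A =
  [   0.70    -0.10    -0.05]
  [  -0.35     0.80    -0.35]
  [   0.00    -0.30     0.70]
Cofactors of I−A, C_ij = (−1)^(i+j)·(minor ij) (rows/columns in the sector order above):
  C_11 = (0.80)(0.70) − (-0.35)(-0.30) = 0.4550
  C_12 = −[(-0.35)(0.70) − (-0.35)(0.00)] = 0.2450
  C_13 = (-0.35)(-0.30) − (0.80)(0.00) = 0.1050
  C_21 = −[(-0.10)(0.70) − (-0.05)(-0.30)] = 0.0850
  C_22 = (0.70)(0.70) − (-0.05)(0.00) = 0.4900
  C_23 = −[(0.70)(-0.30) − (-0.10)(0.00)] = 0.2100
  C_31 = (-0.10)(-0.35) − (-0.05)(0.80) = 0.0750
  C_32 = −[(0.70)(-0.35) − (-0.05)(-0.35)] = 0.2625
  C_33 = (0.70)(0.80) − (-0.10)(-0.35) = 0.5250
det(I−A) = Σ_j (I−A)_1j·C_1j = (0.70)(0.4550) + (-0.10)(0.2450) + (-0.05)(0.1050) = 0.28875
adj(I−A) = Cᵀ =
  [ 0.4550   0.0850   0.0750]
  [ 0.2450   0.4900   0.2625]
  [ 0.1050   0.2100   0.5250]
(I − A)⁻¹ = adj(I−A) / det(I−A) ≈
  [   1.5758     0.2944     0.2597]
  [   0.8485     1.6970     0.9091]
  [   0.3636     0.7273     1.8182]
x = (I − A)⁻¹ d = adj(I−A)·d / det(I−A), with det(I−A) = 0.28875:
  x_M = (0.4550·280 + 0.0850·70 + 0.0750·180) / 0.28875 = 146.85 / 0.28875 ≈ 508.571
  x_A = (0.2450·280 + 0.4900·70 + 0.2625·180) / 0.28875 = 150.15 / 0.28875 = 520.000
  x_T = (0.1050·280 + 0.2100·70 + 0.5250·180) / 0.28875 = 138.60 / 0.28875 = 480.000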